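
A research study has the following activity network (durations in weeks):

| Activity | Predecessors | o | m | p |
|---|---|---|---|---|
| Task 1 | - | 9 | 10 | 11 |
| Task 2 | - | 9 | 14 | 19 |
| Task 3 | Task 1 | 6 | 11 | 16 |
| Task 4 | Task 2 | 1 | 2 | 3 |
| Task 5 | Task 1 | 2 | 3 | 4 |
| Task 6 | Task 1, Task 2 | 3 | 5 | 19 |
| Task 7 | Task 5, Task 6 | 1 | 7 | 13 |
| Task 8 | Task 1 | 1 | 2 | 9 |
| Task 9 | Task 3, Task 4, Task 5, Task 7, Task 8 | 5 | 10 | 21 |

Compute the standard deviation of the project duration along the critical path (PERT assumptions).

4.58 weeks

te_Task 1 = (9 + 4·10 + 11)/6 = 60/6 = 10; σ²_Task 1 = ((11−9)/6)² = 0.111
te_Task 2 = (9 + 4·14 + 19)/6 = 84/6 = 14; σ²_Task 2 = ((19−9)/6)² = 2.778
te_Task 3 = (6 + 4·11 + 16)/6 = 66/6 = 11; σ²_Task 3 = ((16−6)/6)² = 2.778
te_Task 4 = (1 + 4·2 + 3)/6 = 12/6 = 2; σ²_Task 4 = ((3−1)/6)² = 0.111
te_Task 5 = (2 + 4·3 + 4)/6 = 18/6 = 3; σ²_Task 5 = ((4−2)/6)² = 0.111
te_Task 6 = (3 + 4·5 + 19)/6 = 42/6 = 7; σ²_Task 6 = ((19−3)/6)² = 7.111
te_Task 7 = (1 + 4·7 + 13)/6 = 42/6 = 7; σ²_Task 7 = ((13−1)/6)² = 4.000
te_Task 8 = (1 + 4·2 + 9)/6 = 18/6 = 3; σ²_Task 8 = ((9−1)/6)² = 1.778
te_Task 9 = (5 + 4·10 + 21)/6 = 66/6 = 11; σ²_Task 9 = ((21−5)/6)² = 7.111

Forward pass:
ES_Task 1 = 0; EF_Task 1 = 10
ES_Task 2 = 0; EF_Task 2 = 14
ES_Task 3 = 10; EF_Task 3 = 10+11 = 21
ES_Task 4 = 14; EF_Task 4 = 14+2 = 16
ES_Task 5 = 10; EF_Task 5 = 10+3 = 13
ES_Task 6 = max(EF_Task 1=10, EF_Task 2=14) = 14; EF_Task 6 = 14+7 = 21
ES_Task 7 = max(EF_Task 5=13, EF_Task 6=21) = 21; EF_Task 7 = 21+7 = 28
ES_Task 8 = 10; EF_Task 8 = 10+3 = 13
ES_Task 9 = max(EF_Task 3=21, EF_Task 4=16, EF_Task 5=13, EF_Task 7=28, EF_Task 8=13) = 28; EF_Task 9 = 28+11 = 39
Expected project duration μ = 39 weeks. Critical path: Task 2 → Task 6 → Task 7 → Task 9.

Variance along critical path = 2.778 + 7.111 + 4.000 + 7.111 = 21.000
σ = √21.000 = 4.583 weeks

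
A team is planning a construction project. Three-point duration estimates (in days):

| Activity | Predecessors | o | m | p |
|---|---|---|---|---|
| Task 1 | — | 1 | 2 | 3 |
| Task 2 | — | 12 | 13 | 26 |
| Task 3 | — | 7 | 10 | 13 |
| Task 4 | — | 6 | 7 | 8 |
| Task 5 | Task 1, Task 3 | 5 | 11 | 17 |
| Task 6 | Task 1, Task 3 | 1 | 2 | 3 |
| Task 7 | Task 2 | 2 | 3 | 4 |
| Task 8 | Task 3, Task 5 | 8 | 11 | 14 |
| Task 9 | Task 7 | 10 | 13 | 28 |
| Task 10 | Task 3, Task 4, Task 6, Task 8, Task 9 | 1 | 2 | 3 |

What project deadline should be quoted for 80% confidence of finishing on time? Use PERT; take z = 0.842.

38.2 days

te_Task 1 = (1 + 4·2 + 3)/6 = 12/6 = 2; σ²_Task 1 = ((3−1)/6)² = 0.111
te_Task 2 = (12 + 4·13 + 26)/6 = 90/6 = 15; σ²_Task 2 = ((26−12)/6)² = 5.444
te_Task 3 = (7 + 4·10 + 13)/6 = 60/6 = 10; σ²_Task 3 = ((13−7)/6)² = 1.000
te_Task 4 = (6 + 4·7 + 8)/6 = 42/6 = 7; σ²_Task 4 = ((8−6)/6)² = 0.111
te_Task 5 = (5 + 4·11 + 17)/6 = 66/6 = 11; σ²_Task 5 = ((17−5)/6)² = 4.000
te_Task 6 = (1 + 4·2 + 3)/6 = 12/6 = 2; σ²_Task 6 = ((3−1)/6)² = 0.111
te_Task 7 = (2 + 4·3 + 4)/6 = 18/6 = 3; σ²_Task 7 = ((4−2)/6)² = 0.111
te_Task 8 = (8 + 4·11 + 14)/6 = 66/6 = 11; σ²_Task 8 = ((14−8)/6)² = 1.000
te_Task 9 = (10 + 4·13 + 28)/6 = 90/6 = 15; σ²_Task 9 = ((28−10)/6)² = 9.000
te_Task 10 = (1 + 4·2 + 3)/6 = 12/6 = 2; σ²_Task 10 = ((3−1)/6)² = 0.111

Forward pass:
ES_Task 1 = 0; EF_Task 1 = 2
ES_Task 2 = 0; EF_Task 2 = 15
ES_Task 3 = 0; EF_Task 3 = 10
ES_Task 4 = 0; EF_Task 4 = 7
ES_Task 5 = max(EF_Task 1=2, EF_Task 3=10) = 10; EF_Task 5 = 10+11 = 21
ES_Task 6 = max(EF_Task 1=2, EF_Task 3=10) = 10; EF_Task 6 = 10+2 = 12
ES_Task 7 = 15; EF_Task 7 = 15+3 = 18
ES_Task 8 = max(EF_Task 3=10, EF_Task 5=21) = 21; EF_Task 8 = 21+11 = 32
ES_Task 9 = 18; EF_Task 9 = 18+15 = 33
ES_Task 10 = max(EF_Task 3=10, EF_Task 4=7, EF_Task 6=12, EF_Task 8=32, EF_Task 9=33) = 33; EF_Task 10 = 33+2 = 35
Expected project duration μ = 35 days. Critical path: Task 2 → Task 7 → Task 9 → Task 10.

Variance along critical path = 5.444 + 0.111 + 9.000 + 0.111 = 14.667; σ = 3.830 days.
D = μ + z·σ = 35 + 0.842·3.830 = 38.2 days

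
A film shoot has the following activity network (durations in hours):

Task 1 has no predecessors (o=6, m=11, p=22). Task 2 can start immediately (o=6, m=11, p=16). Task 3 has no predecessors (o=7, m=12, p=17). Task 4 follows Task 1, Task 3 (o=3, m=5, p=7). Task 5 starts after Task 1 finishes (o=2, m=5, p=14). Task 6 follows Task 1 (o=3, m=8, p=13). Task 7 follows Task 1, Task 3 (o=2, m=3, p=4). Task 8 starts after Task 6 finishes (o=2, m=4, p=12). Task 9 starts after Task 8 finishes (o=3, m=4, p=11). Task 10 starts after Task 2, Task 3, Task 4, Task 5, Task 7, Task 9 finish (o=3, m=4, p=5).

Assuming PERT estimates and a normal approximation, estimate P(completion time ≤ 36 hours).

0.700

te_Task 1 = (6 + 4·11 + 22)/6 = 72/6 = 12; σ²_Task 1 = ((22−6)/6)² = 7.111
te_Task 2 = (6 + 4·11 + 16)/6 = 66/6 = 11; σ²_Task 2 = ((16−6)/6)² = 2.778
te_Task 3 = (7 + 4·12 + 17)/6 = 72/6 = 12; σ²_Task 3 = ((17−7)/6)² = 2.778
te_Task 4 = (3 + 4·5 + 7)/6 = 30/6 = 5; σ²_Task 4 = ((7−3)/6)² = 0.444
te_Task 5 = (2 + 4·5 + 14)/6 = 36/6 = 6; σ²_Task 5 = ((14−2)/6)² = 4.000
te_Task 6 = (3 + 4·8 + 13)/6 = 48/6 = 8; σ²_Task 6 = ((13−3)/6)² = 2.778
te_Task 7 = (2 + 4·3 + 4)/6 = 18/6 = 3; σ²_Task 7 = ((4−2)/6)² = 0.111
te_Task 8 = (2 + 4·4 + 12)/6 = 30/6 = 5; σ²_Task 8 = ((12−2)/6)² = 2.778
te_Task 9 = (3 + 4·4 + 11)/6 = 30/6 = 5; σ²_Task 9 = ((11−3)/6)² = 1.778
te_Task 10 = (3 + 4·4 + 5)/6 = 24/6 = 4; σ²_Task 10 = ((5−3)/6)² = 0.111

Forward pass:
ES_Task 1 = 0; EF_Task 1 = 12
ES_Task 2 = 0; EF_Task 2 = 11
ES_Task 3 = 0; EF_Task 3 = 12
ES_Task 4 = max(EF_Task 1=12, EF_Task 3=12) = 12; EF_Task 4 = 12+5 = 17
ES_Task 5 = 12; EF_Task 5 = 12+6 = 18
ES_Task 6 = 12; EF_Task 6 = 12+8 = 20
ES_Task 7 = max(EF_Task 1=12, EF_Task 3=12) = 12; EF_Task 7 = 12+3 = 15
ES_Task 8 = 20; EF_Task 8 = 20+5 = 25
ES_Task 9 = 25; EF_Task 9 = 25+5 = 30
ES_Task 10 = max(EF_Task 2=11, EF_Task 3=12, EF_Task 4=17, EF_Task 5=18, EF_Task 7=15, EF_Task 9=30) = 30; EF_Task 10 = 30+4 = 34
Expected project duration μ = 34 hours. Critical path: Task 1 → Task 6 → Task 8 → Task 9 → Task 10.

Variance along critical path = 7.111 + 2.778 + 2.778 + 1.778 + 0.111 = 14.556; σ = √14.556 = 3.815 hours.
Z = (36 − 34) / 3.815 = 0.524
P(T ≤ 36) = Φ(0.524) ≈ 0.700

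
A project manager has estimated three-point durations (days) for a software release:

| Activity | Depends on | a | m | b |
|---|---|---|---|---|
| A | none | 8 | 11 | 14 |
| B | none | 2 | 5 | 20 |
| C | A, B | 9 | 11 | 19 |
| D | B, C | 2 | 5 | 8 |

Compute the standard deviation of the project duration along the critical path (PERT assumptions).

2.19 days

te_A = (8 + 4·11 + 14)/6 = 66/6 = 11; σ²_A = ((14−8)/6)² = 1.000
te_B = (2 + 4·5 + 20)/6 = 42/6 = 7; σ²_B = ((20−2)/6)² = 9.000
te_C = (9 + 4·11 + 19)/6 = 72/6 = 12; σ²_C = ((19−9)/6)² = 2.778
te_D = (2 + 4·5 + 8)/6 = 30/6 = 5; σ²_D = ((8−2)/6)² = 1.000

Forward pass:
ES_A = 0; EF_A = 11
ES_B = 0; EF_B = 7
ES_C = max(EF_A=11, EF_B=7) = 11; EF_C = 11+12 = 23
ES_D = max(EF_B=7, EF_C=23) = 23; EF_D = 23+5 = 28
Expected project duration μ = 28 days. Critical path: A → C → D.

Variance along critical path = 1.000 + 2.778 + 1.000 = 4.778
σ = √4.778 = 2.186 days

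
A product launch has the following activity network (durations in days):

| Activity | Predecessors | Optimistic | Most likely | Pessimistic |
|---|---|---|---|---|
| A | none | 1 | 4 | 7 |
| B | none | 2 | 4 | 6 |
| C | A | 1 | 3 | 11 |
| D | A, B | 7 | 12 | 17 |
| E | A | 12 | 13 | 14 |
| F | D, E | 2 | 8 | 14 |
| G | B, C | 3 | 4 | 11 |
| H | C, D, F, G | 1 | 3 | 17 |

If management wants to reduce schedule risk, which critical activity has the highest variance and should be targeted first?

H

te_A = (1 + 4·4 + 7)/6 = 24/6 = 4; σ²_A = ((7−1)/6)² = 1.000
te_B = (2 + 4·4 + 6)/6 = 24/6 = 4; σ²_B = ((6−2)/6)² = 0.444
te_C = (1 + 4·3 + 11)/6 = 24/6 = 4; σ²_C = ((11−1)/6)² = 2.778
te_D = (7 + 4·12 + 17)/6 = 72/6 = 12; σ²_D = ((17−7)/6)² = 2.778
te_E = (12 + 4·13 + 14)/6 = 78/6 = 13; σ²_E = ((14−12)/6)² = 0.111
te_F = (2 + 4·8 + 14)/6 = 48/6 = 8; σ²_F = ((14−2)/6)² = 4.000
te_G = (3 + 4·4 + 11)/6 = 30/6 = 5; σ²_G = ((11−3)/6)² = 1.778
te_H = (1 + 4·3 + 17)/6 = 30/6 = 5; σ²_H = ((17−1)/6)² = 7.111

Forward pass:
ES_A = 0; EF_A = 4
ES_B = 0; EF_B = 4
ES_C = 4; EF_C = 4+4 = 8
ES_D = max(EF_A=4, EF_B=4) = 4; EF_D = 4+12 = 16
ES_E = 4; EF_E = 4+13 = 17
ES_F = max(EF_D=16, EF_E=17) = 17; EF_F = 17+8 = 25
ES_G = max(EF_B=4, EF_C=8) = 8; EF_G = 8+5 = 13
ES_H = max(EF_C=8, EF_D=16, EF_F=25, EF_G=13) = 25; EF_H = 25+5 = 30
Expected project duration μ = 30 days. Critical path: A → E → F → H.

Variances on critical path: σ²_A=1.000, σ²_E=0.111, σ²_F=4.000, σ²_H=7.111.
Largest is σ²_H = 7.111.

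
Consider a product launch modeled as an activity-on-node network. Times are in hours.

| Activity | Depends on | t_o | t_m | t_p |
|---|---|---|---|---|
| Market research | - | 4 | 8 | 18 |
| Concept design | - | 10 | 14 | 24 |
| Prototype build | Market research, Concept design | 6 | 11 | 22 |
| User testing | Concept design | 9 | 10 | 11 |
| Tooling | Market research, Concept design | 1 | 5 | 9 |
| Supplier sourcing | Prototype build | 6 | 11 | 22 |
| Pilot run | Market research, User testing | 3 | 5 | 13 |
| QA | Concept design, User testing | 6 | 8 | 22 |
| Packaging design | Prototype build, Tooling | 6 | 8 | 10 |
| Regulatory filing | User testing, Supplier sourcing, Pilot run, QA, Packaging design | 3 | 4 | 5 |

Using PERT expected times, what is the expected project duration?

43 hours

te_Market research = (4 + 4·8 + 18)/6 = 54/6 = 9
te_Concept design = (10 + 4·14 + 24)/6 = 90/6 = 15
te_Prototype build = (6 + 4·11 + 22)/6 = 72/6 = 12
te_User testing = (9 + 4·10 + 11)/6 = 60/6 = 10
te_Tooling = (1 + 4·5 + 9)/6 = 30/6 = 5
te_Supplier sourcing = (6 + 4·11 + 22)/6 = 72/6 = 12
te_Pilot run = (3 + 4·5 + 13)/6 = 36/6 = 6
te_QA = (6 + 4·8 + 22)/6 = 60/6 = 10
te_Packaging design = (6 + 4·8 + 10)/6 = 48/6 = 8
te_Regulatory filing = (3 + 4·4 + 5)/6 = 24/6 = 4

Forward pass:
ES_Market research = 0; EF_Market research = 9
ES_Concept design = 0; EF_Concept design = 15
ES_Prototype build = max(EF_Market research=9, EF_Concept design=15) = 15; EF_Prototype build = 15+12 = 27
ES_User testing = 15; EF_User testing = 15+10 = 25
ES_Tooling = max(EF_Market research=9, EF_Concept design=15) = 15; EF_Tooling = 15+5 = 20
ES_Supplier sourcing = 27; EF_Supplier sourcing = 27+12 = 39
ES_Pilot run = max(EF_Market research=9, EF_User testing=25) = 25; EF_Pilot run = 25+6 = 31
ES_QA = max(EF_Concept design=15, EF_User testing=25) = 25; EF_QA = 25+10 = 35
ES_Packaging design = max(EF_Prototype build=27, EF_Tooling=20) = 27; EF_Packaging design = 27+8 = 35
ES_Regulatory filing = max(EF_User testing=25, EF_Supplier sourcing=39, EF_Pilot run=31, EF_QA=35, EF_Packaging design=35) = 39; EF_Regulatory filing = 39+4 = 43
Expected project duration μ = 43 hours. Critical path: Concept design → Prototype build → Supplier sourcing → Regulatory filing.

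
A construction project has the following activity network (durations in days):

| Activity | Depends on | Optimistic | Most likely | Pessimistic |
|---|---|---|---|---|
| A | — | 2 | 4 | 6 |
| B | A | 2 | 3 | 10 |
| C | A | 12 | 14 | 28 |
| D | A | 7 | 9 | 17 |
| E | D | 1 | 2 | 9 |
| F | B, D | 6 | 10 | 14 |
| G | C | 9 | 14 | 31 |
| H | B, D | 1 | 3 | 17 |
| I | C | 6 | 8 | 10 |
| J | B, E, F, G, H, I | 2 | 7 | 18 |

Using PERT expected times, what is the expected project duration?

te_A = (2 + 4·4 + 6)/6 = 24/6 = 4
te_B = (2 + 4·3 + 10)/6 = 24/6 = 4
te_C = (12 + 4·14 + 28)/6 = 96/6 = 16
te_D = (7 + 4·9 + 17)/6 = 60/6 = 10
te_E = (1 + 4·2 + 9)/6 = 18/6 = 3
te_F = (6 + 4·10 + 14)/6 = 60/6 = 10
te_G = (9 + 4·14 + 31)/6 = 96/6 = 16
te_H = (1 + 4·3 + 17)/6 = 30/6 = 5
te_I = (6 + 4·8 + 10)/6 = 48/6 = 8
te_J = (2 + 4·7 + 18)/6 = 48/6 = 8

Forward pass:
ES_A = 0; EF_A = 4
ES_B = 4; EF_B = 4+4 = 8
ES_C = 4; EF_C = 4+16 = 20
ES_D = 4; EF_D = 4+10 = 14
ES_E = 14; EF_E = 14+3 = 17
ES_F = max(EF_B=8, EF_D=14) = 14; EF_F = 14+10 = 24
ES_G = 20; EF_G = 20+16 = 36
ES_H = max(EF_B=8, EF_D=14) = 14; EF_H = 14+5 = 19
ES_I = 20; EF_I = 20+8 = 28
ES_J = max(EF_B=8, EF_E=17, EF_F=24, EF_G=36, EF_H=19, EF_I=28) = 36; EF_J = 36+8 = 44
Expected project duration μ = 44 days. Critical path: A → C → G → J.

44 days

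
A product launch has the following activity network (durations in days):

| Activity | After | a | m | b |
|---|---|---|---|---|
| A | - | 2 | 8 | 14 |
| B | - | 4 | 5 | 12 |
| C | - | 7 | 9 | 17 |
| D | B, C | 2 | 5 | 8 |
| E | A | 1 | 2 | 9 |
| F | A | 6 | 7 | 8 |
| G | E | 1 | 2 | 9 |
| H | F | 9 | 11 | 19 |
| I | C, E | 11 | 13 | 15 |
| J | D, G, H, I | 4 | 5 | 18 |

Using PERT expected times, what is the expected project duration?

te_A = (2 + 4·8 + 14)/6 = 48/6 = 8
te_B = (4 + 4·5 + 12)/6 = 36/6 = 6
te_C = (7 + 4·9 + 17)/6 = 60/6 = 10
te_D = (2 + 4·5 + 8)/6 = 30/6 = 5
te_E = (1 + 4·2 + 9)/6 = 18/6 = 3
te_F = (6 + 4·7 + 8)/6 = 42/6 = 7
te_G = (1 + 4·2 + 9)/6 = 18/6 = 3
te_H = (9 + 4·11 + 19)/6 = 72/6 = 12
te_I = (11 + 4·13 + 15)/6 = 78/6 = 13
te_J = (4 + 4·5 + 18)/6 = 42/6 = 7

Forward pass:
ES_A = 0; EF_A = 8
ES_B = 0; EF_B = 6
ES_C = 0; EF_C = 10
ES_D = max(EF_B=6, EF_C=10) = 10; EF_D = 10+5 = 15
ES_E = 8; EF_E = 8+3 = 11
ES_F = 8; EF_F = 8+7 = 15
ES_G = 11; EF_G = 11+3 = 14
ES_H = 15; EF_H = 15+12 = 27
ES_I = max(EF_C=10, EF_E=11) = 11; EF_I = 11+13 = 24
ES_J = max(EF_D=15, EF_G=14, EF_H=27, EF_I=24) = 27; EF_J = 27+7 = 34
Expected project duration μ = 34 days. Critical path: A → F → H → J.

34 days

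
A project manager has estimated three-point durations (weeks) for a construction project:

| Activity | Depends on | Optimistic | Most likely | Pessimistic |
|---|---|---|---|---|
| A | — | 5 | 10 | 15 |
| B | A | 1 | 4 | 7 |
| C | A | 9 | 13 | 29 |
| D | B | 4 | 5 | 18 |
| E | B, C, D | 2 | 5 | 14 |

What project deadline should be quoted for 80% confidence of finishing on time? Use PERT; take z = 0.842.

te_A = (5 + 4·10 + 15)/6 = 60/6 = 10; σ²_A = ((15−5)/6)² = 2.778
te_B = (1 + 4·4 + 7)/6 = 24/6 = 4; σ²_B = ((7−1)/6)² = 1.000
te_C = (9 + 4·13 + 29)/6 = 90/6 = 15; σ²_C = ((29−9)/6)² = 11.111
te_D = (4 + 4·5 + 18)/6 = 42/6 = 7; σ²_D = ((18−4)/6)² = 5.444
te_E = (2 + 4·5 + 14)/6 = 36/6 = 6; σ²_E = ((14−2)/6)² = 4.000

Forward pass:
ES_A = 0; EF_A = 10
ES_B = 10; EF_B = 10+4 = 14
ES_C = 10; EF_C = 10+15 = 25
ES_D = 14; EF_D = 14+7 = 21
ES_E = max(EF_B=14, EF_C=25, EF_D=21) = 25; EF_E = 25+6 = 31
Expected project duration μ = 31 weeks. Critical path: A → C → E.

Variance along critical path = 2.778 + 11.111 + 4.000 = 17.889; σ = 4.230 weeks.
D = μ + z·σ = 31 + 0.842·4.230 = 34.6 weeks

34.6 weeks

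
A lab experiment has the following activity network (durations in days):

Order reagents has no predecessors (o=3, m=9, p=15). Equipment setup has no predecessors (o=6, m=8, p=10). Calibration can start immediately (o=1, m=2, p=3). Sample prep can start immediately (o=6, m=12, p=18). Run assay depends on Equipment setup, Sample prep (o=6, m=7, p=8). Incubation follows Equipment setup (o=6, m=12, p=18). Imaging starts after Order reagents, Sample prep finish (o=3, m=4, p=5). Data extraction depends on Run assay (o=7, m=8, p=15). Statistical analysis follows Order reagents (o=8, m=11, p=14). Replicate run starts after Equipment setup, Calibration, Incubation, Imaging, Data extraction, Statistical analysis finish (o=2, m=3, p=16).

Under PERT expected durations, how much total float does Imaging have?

te_Order reagents = (3 + 4·9 + 15)/6 = 54/6 = 9
te_Equipment setup = (6 + 4·8 + 10)/6 = 48/6 = 8
te_Calibration = (1 + 4·2 + 3)/6 = 12/6 = 2
te_Sample prep = (6 + 4·12 + 18)/6 = 72/6 = 12
te_Run assay = (6 + 4·7 + 8)/6 = 42/6 = 7
te_Incubation = (6 + 4·12 + 18)/6 = 72/6 = 12
te_Imaging = (3 + 4·4 + 5)/6 = 24/6 = 4
te_Data extraction = (7 + 4·8 + 15)/6 = 54/6 = 9
te_Statistical analysis = (8 + 4·11 + 14)/6 = 66/6 = 11
te_Replicate run = (2 + 4·3 + 16)/6 = 30/6 = 5

Forward pass:
ES_Order reagents = 0; EF_Order reagents = 9
ES_Equipment setup = 0; EF_Equipment setup = 8
ES_Calibration = 0; EF_Calibration = 2
ES_Sample prep = 0; EF_Sample prep = 12
ES_Run assay = max(EF_Equipment setup=8, EF_Sample prep=12) = 12; EF_Run assay = 12+7 = 19
ES_Incubation = 8; EF_Incubation = 8+12 = 20
ES_Imaging = max(EF_Order reagents=9, EF_Sample prep=12) = 12; EF_Imaging = 12+4 = 16
ES_Data extraction = 19; EF_Data extraction = 19+9 = 28
ES_Statistical analysis = 9; EF_Statistical analysis = 9+11 = 20
ES_Replicate run = max(EF_Equipment setup=8, EF_Calibration=2, EF_Incubation=20, EF_Imaging=16, EF_Data extraction=28, EF_Statistical analysis=20) = 28; EF_Replicate run = 28+5 = 33
Expected project duration μ = 33 days. Critical path: Sample prep → Run assay → Data extraction → Replicate run.

Backward pass:
LF_Replicate run = 33; LS_Replicate run = 33−5 = 28
LF_Statistical analysis = LS_Replicate run = 28; LS_Statistical analysis = 28−11 = 17
LF_Data extraction = LS_Replicate run = 28; LS_Data extraction = 28−9 = 19
LF_Imaging = LS_Replicate run = 28; LS_Imaging = 28−4 = 24
LF_Incubation = LS_Replicate run = 28; LS_Incubation = 28−12 = 16
LF_Run assay = LS_Data extraction = 19; LS_Run assay = 19−7 = 12
LF_Sample prep = min(LS_Run assay=12, LS_Imaging=24) = 12; LS_Sample prep = 12−12 = 0
LF_Calibration = LS_Replicate run = 28; LS_Calibration = 28−2 = 26
LF_Equipment setup = min(LS_Run assay=12, LS_Incubation=16, LS_Replicate run=28) = 12; LS_Equipment setup = 12−8 = 4
LF_Order reagents = min(LS_Imaging=24, LS_Statistical analysis=17) = 17; LS_Order reagents = 17−9 = 8
Slack_Imaging = LS_Imaging − ES_Imaging = 24 − 12 = 12

12 days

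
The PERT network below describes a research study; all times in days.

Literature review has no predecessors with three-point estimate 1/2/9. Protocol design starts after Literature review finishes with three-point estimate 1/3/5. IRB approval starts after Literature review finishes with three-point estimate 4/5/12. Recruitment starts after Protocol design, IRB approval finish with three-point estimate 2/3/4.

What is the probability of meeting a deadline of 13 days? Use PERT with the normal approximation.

te_Literature review = (1 + 4·2 + 9)/6 = 18/6 = 3; σ²_Literature review = ((9−1)/6)² = 1.778
te_Protocol design = (1 + 4·3 + 5)/6 = 18/6 = 3; σ²_Protocol design = ((5−1)/6)² = 0.444
te_IRB approval = (4 + 4·5 + 12)/6 = 36/6 = 6; σ²_IRB approval = ((12−4)/6)² = 1.778
te_Recruitment = (2 + 4·3 + 4)/6 = 18/6 = 3; σ²_Recruitment = ((4−2)/6)² = 0.111

Forward pass:
ES_Literature review = 0; EF_Literature review = 3
ES_Protocol design = 3; EF_Protocol design = 3+3 = 6
ES_IRB approval = 3; EF_IRB approval = 3+6 = 9
ES_Recruitment = max(EF_Protocol design=6, EF_IRB approval=9) = 9; EF_Recruitment = 9+3 = 12
Expected project duration μ = 12 days. Critical path: Literature review → IRB approval → Recruitment.

Variance along critical path = 1.778 + 1.778 + 0.111 = 3.667; σ = √3.667 = 1.915 days.
Z = (13 − 12) / 1.915 = 0.522
P(T ≤ 13) = Φ(0.522) ≈ 0.699

0.699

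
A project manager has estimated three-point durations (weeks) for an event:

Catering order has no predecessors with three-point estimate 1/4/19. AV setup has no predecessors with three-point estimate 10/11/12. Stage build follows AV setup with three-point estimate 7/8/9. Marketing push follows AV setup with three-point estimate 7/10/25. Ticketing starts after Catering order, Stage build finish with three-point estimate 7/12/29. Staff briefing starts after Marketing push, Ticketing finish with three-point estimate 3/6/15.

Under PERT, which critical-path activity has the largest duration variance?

Ticketing

te_Catering order = (1 + 4·4 + 19)/6 = 36/6 = 6; σ²_Catering order = ((19−1)/6)² = 9.000
te_AV setup = (10 + 4·11 + 12)/6 = 66/6 = 11; σ²_AV setup = ((12−10)/6)² = 0.111
te_Stage build = (7 + 4·8 + 9)/6 = 48/6 = 8; σ²_Stage build = ((9−7)/6)² = 0.111
te_Marketing push = (7 + 4·10 + 25)/6 = 72/6 = 12; σ²_Marketing push = ((25−7)/6)² = 9.000
te_Ticketing = (7 + 4·12 + 29)/6 = 84/6 = 14; σ²_Ticketing = ((29−7)/6)² = 13.444
te_Staff briefing = (3 + 4·6 + 15)/6 = 42/6 = 7; σ²_Staff briefing = ((15−3)/6)² = 4.000

Forward pass:
ES_Catering order = 0; EF_Catering order = 6
ES_AV setup = 0; EF_AV setup = 11
ES_Stage build = 11; EF_Stage build = 11+8 = 19
ES_Marketing push = 11; EF_Marketing push = 11+12 = 23
ES_Ticketing = max(EF_Catering order=6, EF_Stage build=19) = 19; EF_Ticketing = 19+14 = 33
ES_Staff briefing = max(EF_Marketing push=23, EF_Ticketing=33) = 33; EF_Staff briefing = 33+7 = 40
Expected project duration μ = 40 weeks. Critical path: AV setup → Stage build → Ticketing → Staff briefing.

Variances on critical path: σ²_AV setup=0.111, σ²_Stage build=0.111, σ²_Ticketing=13.444, σ²_Staff briefing=4.000.
Largest is σ²_Ticketing = 13.444.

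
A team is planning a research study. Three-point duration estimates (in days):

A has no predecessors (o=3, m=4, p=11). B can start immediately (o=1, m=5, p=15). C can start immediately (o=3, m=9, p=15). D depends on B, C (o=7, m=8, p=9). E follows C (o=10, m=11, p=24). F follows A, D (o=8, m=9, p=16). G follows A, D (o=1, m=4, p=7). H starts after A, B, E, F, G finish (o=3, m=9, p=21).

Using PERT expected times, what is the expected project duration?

37 days

te_A = (3 + 4·4 + 11)/6 = 30/6 = 5
te_B = (1 + 4·5 + 15)/6 = 36/6 = 6
te_C = (3 + 4·9 + 15)/6 = 54/6 = 9
te_D = (7 + 4·8 + 9)/6 = 48/6 = 8
te_E = (10 + 4·11 + 24)/6 = 78/6 = 13
te_F = (8 + 4·9 + 16)/6 = 60/6 = 10
te_G = (1 + 4·4 + 7)/6 = 24/6 = 4
te_H = (3 + 4·9 + 21)/6 = 60/6 = 10

Forward pass:
ES_A = 0; EF_A = 5
ES_B = 0; EF_B = 6
ES_C = 0; EF_C = 9
ES_D = max(EF_B=6, EF_C=9) = 9; EF_D = 9+8 = 17
ES_E = 9; EF_E = 9+13 = 22
ES_F = max(EF_A=5, EF_D=17) = 17; EF_F = 17+10 = 27
ES_G = max(EF_A=5, EF_D=17) = 17; EF_G = 17+4 = 21
ES_H = max(EF_A=5, EF_B=6, EF_E=22, EF_F=27, EF_G=21) = 27; EF_H = 27+10 = 37
Expected project duration μ = 37 days. Critical path: C → D → F → H.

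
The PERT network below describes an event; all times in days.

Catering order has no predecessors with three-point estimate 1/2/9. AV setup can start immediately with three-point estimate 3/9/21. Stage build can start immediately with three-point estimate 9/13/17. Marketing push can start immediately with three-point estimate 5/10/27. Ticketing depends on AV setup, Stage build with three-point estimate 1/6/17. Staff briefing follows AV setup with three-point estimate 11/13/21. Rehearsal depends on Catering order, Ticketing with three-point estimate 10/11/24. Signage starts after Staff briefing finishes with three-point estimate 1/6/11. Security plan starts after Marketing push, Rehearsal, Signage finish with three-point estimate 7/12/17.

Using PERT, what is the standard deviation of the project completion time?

te_Catering order = (1 + 4·2 + 9)/6 = 18/6 = 3; σ²_Catering order = ((9−1)/6)² = 1.778
te_AV setup = (3 + 4·9 + 21)/6 = 60/6 = 10; σ²_AV setup = ((21−3)/6)² = 9.000
te_Stage build = (9 + 4·13 + 17)/6 = 78/6 = 13; σ²_Stage build = ((17−9)/6)² = 1.778
te_Marketing push = (5 + 4·10 + 27)/6 = 72/6 = 12; σ²_Marketing push = ((27−5)/6)² = 13.444
te_Ticketing = (1 + 4·6 + 17)/6 = 42/6 = 7; σ²_Ticketing = ((17−1)/6)² = 7.111
te_Staff briefing = (11 + 4·13 + 21)/6 = 84/6 = 14; σ²_Staff briefing = ((21−11)/6)² = 2.778
te_Rehearsal = (10 + 4·11 + 24)/6 = 78/6 = 13; σ²_Rehearsal = ((24−10)/6)² = 5.444
te_Signage = (1 + 4·6 + 11)/6 = 36/6 = 6; σ²_Signage = ((11−1)/6)² = 2.778
te_Security plan = (7 + 4·12 + 17)/6 = 72/6 = 12; σ²_Security plan = ((17−7)/6)² = 2.778

Forward pass:
ES_Catering order = 0; EF_Catering order = 3
ES_AV setup = 0; EF_AV setup = 10
ES_Stage build = 0; EF_Stage build = 13
ES_Marketing push = 0; EF_Marketing push = 12
ES_Ticketing = max(EF_AV setup=10, EF_Stage build=13) = 13; EF_Ticketing = 13+7 = 20
ES_Staff briefing = 10; EF_Staff briefing = 10+14 = 24
ES_Rehearsal = max(EF_Catering order=3, EF_Ticketing=20) = 20; EF_Rehearsal = 20+13 = 33
ES_Signage = 24; EF_Signage = 24+6 = 30
ES_Security plan = max(EF_Marketing push=12, EF_Rehearsal=33, EF_Signage=30) = 33; EF_Security plan = 33+12 = 45
Expected project duration μ = 45 days. Critical path: Stage build → Ticketing → Rehearsal → Security plan.

Variance along critical path = 1.778 + 7.111 + 5.444 + 2.778 = 17.111
σ = √17.111 = 4.137 days

4.14 days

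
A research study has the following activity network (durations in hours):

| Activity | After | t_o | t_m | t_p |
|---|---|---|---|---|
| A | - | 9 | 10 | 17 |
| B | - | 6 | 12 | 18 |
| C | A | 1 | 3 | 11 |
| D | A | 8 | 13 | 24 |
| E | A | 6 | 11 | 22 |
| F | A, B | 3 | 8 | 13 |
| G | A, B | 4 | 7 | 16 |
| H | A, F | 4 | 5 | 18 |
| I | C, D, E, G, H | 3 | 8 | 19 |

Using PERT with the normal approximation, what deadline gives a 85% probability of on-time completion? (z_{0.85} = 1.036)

40.6 hours

te_A = (9 + 4·10 + 17)/6 = 66/6 = 11; σ²_A = ((17−9)/6)² = 1.778
te_B = (6 + 4·12 + 18)/6 = 72/6 = 12; σ²_B = ((18−6)/6)² = 4.000
te_C = (1 + 4·3 + 11)/6 = 24/6 = 4; σ²_C = ((11−1)/6)² = 2.778
te_D = (8 + 4·13 + 24)/6 = 84/6 = 14; σ²_D = ((24−8)/6)² = 7.111
te_E = (6 + 4·11 + 22)/6 = 72/6 = 12; σ²_E = ((22−6)/6)² = 7.111
te_F = (3 + 4·8 + 13)/6 = 48/6 = 8; σ²_F = ((13−3)/6)² = 2.778
te_G = (4 + 4·7 + 16)/6 = 48/6 = 8; σ²_G = ((16−4)/6)² = 4.000
te_H = (4 + 4·5 + 18)/6 = 42/6 = 7; σ²_H = ((18−4)/6)² = 5.444
te_I = (3 + 4·8 + 19)/6 = 54/6 = 9; σ²_I = ((19−3)/6)² = 7.111

Forward pass:
ES_A = 0; EF_A = 11
ES_B = 0; EF_B = 12
ES_C = 11; EF_C = 11+4 = 15
ES_D = 11; EF_D = 11+14 = 25
ES_E = 11; EF_E = 11+12 = 23
ES_F = max(EF_A=11, EF_B=12) = 12; EF_F = 12+8 = 20
ES_G = max(EF_A=11, EF_B=12) = 12; EF_G = 12+8 = 20
ES_H = max(EF_A=11, EF_F=20) = 20; EF_H = 20+7 = 27
ES_I = max(EF_C=15, EF_D=25, EF_E=23, EF_G=20, EF_H=27) = 27; EF_I = 27+9 = 36
Expected project duration μ = 36 hours. Critical path: B → F → H → I.

Variance along critical path = 4.000 + 2.778 + 5.444 + 7.111 = 19.333; σ = 4.397 hours.
D = μ + z·σ = 36 + 1.036·4.397 = 40.6 hours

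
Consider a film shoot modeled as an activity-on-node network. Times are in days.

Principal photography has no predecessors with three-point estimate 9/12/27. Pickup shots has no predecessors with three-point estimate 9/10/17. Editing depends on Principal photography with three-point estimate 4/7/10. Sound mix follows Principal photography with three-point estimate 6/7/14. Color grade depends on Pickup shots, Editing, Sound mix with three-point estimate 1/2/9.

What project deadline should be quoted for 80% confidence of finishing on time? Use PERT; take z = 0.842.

28.0 days

te_Principal photography = (9 + 4·12 + 27)/6 = 84/6 = 14; σ²_Principal photography = ((27−9)/6)² = 9.000
te_Pickup shots = (9 + 4·10 + 17)/6 = 66/6 = 11; σ²_Pickup shots = ((17−9)/6)² = 1.778
te_Editing = (4 + 4·7 + 10)/6 = 42/6 = 7; σ²_Editing = ((10−4)/6)² = 1.000
te_Sound mix = (6 + 4·7 + 14)/6 = 48/6 = 8; σ²_Sound mix = ((14−6)/6)² = 1.778
te_Color grade = (1 + 4·2 + 9)/6 = 18/6 = 3; σ²_Color grade = ((9−1)/6)² = 1.778

Forward pass:
ES_Principal photography = 0; EF_Principal photography = 14
ES_Pickup shots = 0; EF_Pickup shots = 11
ES_Editing = 14; EF_Editing = 14+7 = 21
ES_Sound mix = 14; EF_Sound mix = 14+8 = 22
ES_Color grade = max(EF_Pickup shots=11, EF_Editing=21, EF_Sound mix=22) = 22; EF_Color grade = 22+3 = 25
Expected project duration μ = 25 days. Critical path: Principal photography → Sound mix → Color grade.

Variance along critical path = 9.000 + 1.778 + 1.778 = 12.556; σ = 3.543 days.
D = μ + z·σ = 25 + 0.842·3.543 = 28.0 days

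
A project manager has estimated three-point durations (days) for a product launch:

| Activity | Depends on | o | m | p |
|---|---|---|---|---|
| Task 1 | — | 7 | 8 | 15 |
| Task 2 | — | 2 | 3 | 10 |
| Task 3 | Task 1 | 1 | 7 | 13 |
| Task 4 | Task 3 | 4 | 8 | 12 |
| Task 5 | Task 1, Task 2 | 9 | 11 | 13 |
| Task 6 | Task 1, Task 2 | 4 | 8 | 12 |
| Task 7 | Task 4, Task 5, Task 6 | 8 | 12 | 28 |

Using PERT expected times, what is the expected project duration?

38 days

te_Task 1 = (7 + 4·8 + 15)/6 = 54/6 = 9
te_Task 2 = (2 + 4·3 + 10)/6 = 24/6 = 4
te_Task 3 = (1 + 4·7 + 13)/6 = 42/6 = 7
te_Task 4 = (4 + 4·8 + 12)/6 = 48/6 = 8
te_Task 5 = (9 + 4·11 + 13)/6 = 66/6 = 11
te_Task 6 = (4 + 4·8 + 12)/6 = 48/6 = 8
te_Task 7 = (8 + 4·12 + 28)/6 = 84/6 = 14

Forward pass:
ES_Task 1 = 0; EF_Task 1 = 9
ES_Task 2 = 0; EF_Task 2 = 4
ES_Task 3 = 9; EF_Task 3 = 9+7 = 16
ES_Task 4 = 16; EF_Task 4 = 16+8 = 24
ES_Task 5 = max(EF_Task 1=9, EF_Task 2=4) = 9; EF_Task 5 = 9+11 = 20
ES_Task 6 = max(EF_Task 1=9, EF_Task 2=4) = 9; EF_Task 6 = 9+8 = 17
ES_Task 7 = max(EF_Task 4=24, EF_Task 5=20, EF_Task 6=17) = 24; EF_Task 7 = 24+14 = 38
Expected project duration μ = 38 days. Critical path: Task 1 → Task 3 → Task 4 → Task 7.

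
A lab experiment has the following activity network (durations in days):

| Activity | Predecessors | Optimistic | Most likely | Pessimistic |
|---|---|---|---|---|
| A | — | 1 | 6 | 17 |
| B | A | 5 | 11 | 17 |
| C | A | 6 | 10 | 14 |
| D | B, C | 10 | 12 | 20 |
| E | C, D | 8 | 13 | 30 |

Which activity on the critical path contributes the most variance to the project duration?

te_A = (1 + 4·6 + 17)/6 = 42/6 = 7; σ²_A = ((17−1)/6)² = 7.111
te_B = (5 + 4·11 + 17)/6 = 66/6 = 11; σ²_B = ((17−5)/6)² = 4.000
te_C = (6 + 4·10 + 14)/6 = 60/6 = 10; σ²_C = ((14−6)/6)² = 1.778
te_D = (10 + 4·12 + 20)/6 = 78/6 = 13; σ²_D = ((20−10)/6)² = 2.778
te_E = (8 + 4·13 + 30)/6 = 90/6 = 15; σ²_E = ((30−8)/6)² = 13.444

Forward pass:
ES_A = 0; EF_A = 7
ES_B = 7; EF_B = 7+11 = 18
ES_C = 7; EF_C = 7+10 = 17
ES_D = max(EF_B=18, EF_C=17) = 18; EF_D = 18+13 = 31
ES_E = max(EF_C=17, EF_D=31) = 31; EF_E = 31+15 = 46
Expected project duration μ = 46 days. Critical path: A → B → D → E.

Variances on critical path: σ²_A=7.111, σ²_B=4.000, σ²_D=2.778, σ²_E=13.444.
Largest is σ²_E = 13.444.

E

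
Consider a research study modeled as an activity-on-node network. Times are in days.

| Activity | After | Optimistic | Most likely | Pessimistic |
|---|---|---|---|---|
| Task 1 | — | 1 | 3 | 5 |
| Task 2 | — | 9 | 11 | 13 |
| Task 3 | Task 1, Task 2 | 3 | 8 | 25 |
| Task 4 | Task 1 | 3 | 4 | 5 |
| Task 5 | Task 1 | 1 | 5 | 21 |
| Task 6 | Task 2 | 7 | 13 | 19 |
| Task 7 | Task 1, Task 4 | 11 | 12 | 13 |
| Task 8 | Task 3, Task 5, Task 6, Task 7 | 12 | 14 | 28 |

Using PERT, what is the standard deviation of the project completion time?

te_Task 1 = (1 + 4·3 + 5)/6 = 18/6 = 3; σ²_Task 1 = ((5−1)/6)² = 0.444
te_Task 2 = (9 + 4·11 + 13)/6 = 66/6 = 11; σ²_Task 2 = ((13−9)/6)² = 0.444
te_Task 3 = (3 + 4·8 + 25)/6 = 60/6 = 10; σ²_Task 3 = ((25−3)/6)² = 13.444
te_Task 4 = (3 + 4·4 + 5)/6 = 24/6 = 4; σ²_Task 4 = ((5−3)/6)² = 0.111
te_Task 5 = (1 + 4·5 + 21)/6 = 42/6 = 7; σ²_Task 5 = ((21−1)/6)² = 11.111
te_Task 6 = (7 + 4·13 + 19)/6 = 78/6 = 13; σ²_Task 6 = ((19−7)/6)² = 4.000
te_Task 7 = (11 + 4·12 + 13)/6 = 72/6 = 12; σ²_Task 7 = ((13−11)/6)² = 0.111
te_Task 8 = (12 + 4·14 + 28)/6 = 96/6 = 16; σ²_Task 8 = ((28−12)/6)² = 7.111

Forward pass:
ES_Task 1 = 0; EF_Task 1 = 3
ES_Task 2 = 0; EF_Task 2 = 11
ES_Task 3 = max(EF_Task 1=3, EF_Task 2=11) = 11; EF_Task 3 = 11+10 = 21
ES_Task 4 = 3; EF_Task 4 = 3+4 = 7
ES_Task 5 = 3; EF_Task 5 = 3+7 = 10
ES_Task 6 = 11; EF_Task 6 = 11+13 = 24
ES_Task 7 = max(EF_Task 1=3, EF_Task 4=7) = 7; EF_Task 7 = 7+12 = 19
ES_Task 8 = max(EF_Task 3=21, EF_Task 5=10, EF_Task 6=24, EF_Task 7=19) = 24; EF_Task 8 = 24+16 = 40
Expected project duration μ = 40 days. Critical path: Task 2 → Task 6 → Task 8.

Variance along critical path = 0.444 + 4.000 + 7.111 = 11.556
σ = √11.556 = 3.399 days

3.40 days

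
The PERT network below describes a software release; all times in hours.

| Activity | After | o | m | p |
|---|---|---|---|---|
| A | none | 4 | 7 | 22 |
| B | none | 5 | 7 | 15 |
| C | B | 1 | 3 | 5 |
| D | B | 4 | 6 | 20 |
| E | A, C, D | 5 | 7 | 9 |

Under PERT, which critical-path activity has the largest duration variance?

D

te_A = (4 + 4·7 + 22)/6 = 54/6 = 9; σ²_A = ((22−4)/6)² = 9.000
te_B = (5 + 4·7 + 15)/6 = 48/6 = 8; σ²_B = ((15−5)/6)² = 2.778
te_C = (1 + 4·3 + 5)/6 = 18/6 = 3; σ²_C = ((5−1)/6)² = 0.444
te_D = (4 + 4·6 + 20)/6 = 48/6 = 8; σ²_D = ((20−4)/6)² = 7.111
te_E = (5 + 4·7 + 9)/6 = 42/6 = 7; σ²_E = ((9−5)/6)² = 0.444

Forward pass:
ES_A = 0; EF_A = 9
ES_B = 0; EF_B = 8
ES_C = 8; EF_C = 8+3 = 11
ES_D = 8; EF_D = 8+8 = 16
ES_E = max(EF_A=9, EF_C=11, EF_D=16) = 16; EF_E = 16+7 = 23
Expected project duration μ = 23 hours. Critical path: B → D → E.

Variances on critical path: σ²_B=2.778, σ²_D=7.111, σ²_E=0.444.
Largest is σ²_D = 7.111.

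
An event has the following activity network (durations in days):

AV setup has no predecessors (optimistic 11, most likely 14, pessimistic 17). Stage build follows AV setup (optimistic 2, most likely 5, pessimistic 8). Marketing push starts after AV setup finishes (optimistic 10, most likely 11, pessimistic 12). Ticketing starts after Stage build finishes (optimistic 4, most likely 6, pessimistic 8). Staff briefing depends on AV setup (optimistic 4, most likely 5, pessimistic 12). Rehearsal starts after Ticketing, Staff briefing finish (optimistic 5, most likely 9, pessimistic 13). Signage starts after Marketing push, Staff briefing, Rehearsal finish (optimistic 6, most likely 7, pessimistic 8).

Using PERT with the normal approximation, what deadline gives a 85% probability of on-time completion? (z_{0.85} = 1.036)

43.2 days

te_AV setup = (11 + 4·14 + 17)/6 = 84/6 = 14; σ²_AV setup = ((17−11)/6)² = 1.000
te_Stage build = (2 + 4·5 + 8)/6 = 30/6 = 5; σ²_Stage build = ((8−2)/6)² = 1.000
te_Marketing push = (10 + 4·11 + 12)/6 = 66/6 = 11; σ²_Marketing push = ((12−10)/6)² = 0.111
te_Ticketing = (4 + 4·6 + 8)/6 = 36/6 = 6; σ²_Ticketing = ((8−4)/6)² = 0.444
te_Staff briefing = (4 + 4·5 + 12)/6 = 36/6 = 6; σ²_Staff briefing = ((12−4)/6)² = 1.778
te_Rehearsal = (5 + 4·9 + 13)/6 = 54/6 = 9; σ²_Rehearsal = ((13−5)/6)² = 1.778
te_Signage = (6 + 4·7 + 8)/6 = 42/6 = 7; σ²_Signage = ((8−6)/6)² = 0.111

Forward pass:
ES_AV setup = 0; EF_AV setup = 14
ES_Stage build = 14; EF_Stage build = 14+5 = 19
ES_Marketing push = 14; EF_Marketing push = 14+11 = 25
ES_Ticketing = 19; EF_Ticketing = 19+6 = 25
ES_Staff briefing = 14; EF_Staff briefing = 14+6 = 20
ES_Rehearsal = max(EF_Ticketing=25, EF_Staff briefing=20) = 25; EF_Rehearsal = 25+9 = 34
ES_Signage = max(EF_Marketing push=25, EF_Staff briefing=20, EF_Rehearsal=34) = 34; EF_Signage = 34+7 = 41
Expected project duration μ = 41 days. Critical path: AV setup → Stage build → Ticketing → Rehearsal → Signage.

Variance along critical path = 1.000 + 1.000 + 0.444 + 1.778 + 0.111 = 4.333; σ = 2.082 days.
D = μ + z·σ = 41 + 1.036·2.082 = 43.2 days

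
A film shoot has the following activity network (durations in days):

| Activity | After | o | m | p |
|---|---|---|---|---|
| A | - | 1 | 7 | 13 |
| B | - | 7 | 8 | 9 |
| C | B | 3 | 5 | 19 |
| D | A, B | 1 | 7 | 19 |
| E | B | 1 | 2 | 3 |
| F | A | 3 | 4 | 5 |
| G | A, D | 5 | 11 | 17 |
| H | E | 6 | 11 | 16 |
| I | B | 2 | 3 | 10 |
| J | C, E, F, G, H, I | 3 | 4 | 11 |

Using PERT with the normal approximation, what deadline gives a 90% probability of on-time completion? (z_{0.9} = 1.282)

36.9 days

te_A = (1 + 4·7 + 13)/6 = 42/6 = 7; σ²_A = ((13−1)/6)² = 4.000
te_B = (7 + 4·8 + 9)/6 = 48/6 = 8; σ²_B = ((9−7)/6)² = 0.111
te_C = (3 + 4·5 + 19)/6 = 42/6 = 7; σ²_C = ((19−3)/6)² = 7.111
te_D = (1 + 4·7 + 19)/6 = 48/6 = 8; σ²_D = ((19−1)/6)² = 9.000
te_E = (1 + 4·2 + 3)/6 = 12/6 = 2; σ²_E = ((3−1)/6)² = 0.111
te_F = (3 + 4·4 + 5)/6 = 24/6 = 4; σ²_F = ((5−3)/6)² = 0.111
te_G = (5 + 4·11 + 17)/6 = 66/6 = 11; σ²_G = ((17−5)/6)² = 4.000
te_H = (6 + 4·11 + 16)/6 = 66/6 = 11; σ²_H = ((16−6)/6)² = 2.778
te_I = (2 + 4·3 + 10)/6 = 24/6 = 4; σ²_I = ((10−2)/6)² = 1.778
te_J = (3 + 4·4 + 11)/6 = 30/6 = 5; σ²_J = ((11−3)/6)² = 1.778

Forward pass:
ES_A = 0; EF_A = 7
ES_B = 0; EF_B = 8
ES_C = 8; EF_C = 8+7 = 15
ES_D = max(EF_A=7, EF_B=8) = 8; EF_D = 8+8 = 16
ES_E = 8; EF_E = 8+2 = 10
ES_F = 7; EF_F = 7+4 = 11
ES_G = max(EF_A=7, EF_D=16) = 16; EF_G = 16+11 = 27
ES_H = 10; EF_H = 10+11 = 21
ES_I = 8; EF_I = 8+4 = 12
ES_J = max(EF_C=15, EF_E=10, EF_F=11, EF_G=27, EF_H=21, EF_I=12) = 27; EF_J = 27+5 = 32
Expected project duration μ = 32 days. Critical path: B → D → G → J.

Variance along critical path = 0.111 + 9.000 + 4.000 + 1.778 = 14.889; σ = 3.859 days.
D = μ + z·σ = 32 + 1.282·3.859 = 36.9 days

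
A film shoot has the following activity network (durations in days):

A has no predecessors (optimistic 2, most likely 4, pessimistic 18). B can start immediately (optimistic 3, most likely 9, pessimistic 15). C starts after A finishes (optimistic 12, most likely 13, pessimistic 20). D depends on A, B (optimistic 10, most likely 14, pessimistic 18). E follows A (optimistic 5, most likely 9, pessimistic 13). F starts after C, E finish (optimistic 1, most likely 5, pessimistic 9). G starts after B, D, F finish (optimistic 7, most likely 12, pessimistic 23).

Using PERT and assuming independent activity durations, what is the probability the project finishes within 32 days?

0.077

te_A = (2 + 4·4 + 18)/6 = 36/6 = 6; σ²_A = ((18−2)/6)² = 7.111
te_B = (3 + 4·9 + 15)/6 = 54/6 = 9; σ²_B = ((15−3)/6)² = 4.000
te_C = (12 + 4·13 + 20)/6 = 84/6 = 14; σ²_C = ((20−12)/6)² = 1.778
te_D = (10 + 4·14 + 18)/6 = 84/6 = 14; σ²_D = ((18−10)/6)² = 1.778
te_E = (5 + 4·9 + 13)/6 = 54/6 = 9; σ²_E = ((13−5)/6)² = 1.778
te_F = (1 + 4·5 + 9)/6 = 30/6 = 5; σ²_F = ((9−1)/6)² = 1.778
te_G = (7 + 4·12 + 23)/6 = 78/6 = 13; σ²_G = ((23−7)/6)² = 7.111

Forward pass:
ES_A = 0; EF_A = 6
ES_B = 0; EF_B = 9
ES_C = 6; EF_C = 6+14 = 20
ES_D = max(EF_A=6, EF_B=9) = 9; EF_D = 9+14 = 23
ES_E = 6; EF_E = 6+9 = 15
ES_F = max(EF_C=20, EF_E=15) = 20; EF_F = 20+5 = 25
ES_G = max(EF_B=9, EF_D=23, EF_F=25) = 25; EF_G = 25+13 = 38
Expected project duration μ = 38 days. Critical path: A → C → F → G.

Variance along critical path = 7.111 + 1.778 + 1.778 + 7.111 = 17.778; σ = √17.778 = 4.216 days.
Z = (32 − 38) / 4.216 = -1.423
P(T ≤ 32) = Φ(-1.423) ≈ 0.077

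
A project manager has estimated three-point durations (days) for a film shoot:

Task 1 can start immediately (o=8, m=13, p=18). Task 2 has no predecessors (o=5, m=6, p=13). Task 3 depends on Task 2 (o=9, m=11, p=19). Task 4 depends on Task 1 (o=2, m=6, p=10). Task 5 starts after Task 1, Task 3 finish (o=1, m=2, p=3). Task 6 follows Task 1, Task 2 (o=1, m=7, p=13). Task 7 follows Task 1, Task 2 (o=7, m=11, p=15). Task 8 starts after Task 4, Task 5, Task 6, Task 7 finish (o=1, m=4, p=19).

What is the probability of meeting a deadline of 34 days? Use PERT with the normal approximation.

te_Task 1 = (8 + 4·13 + 18)/6 = 78/6 = 13; σ²_Task 1 = ((18−8)/6)² = 2.778
te_Task 2 = (5 + 4·6 + 13)/6 = 42/6 = 7; σ²_Task 2 = ((13−5)/6)² = 1.778
te_Task 3 = (9 + 4·11 + 19)/6 = 72/6 = 12; σ²_Task 3 = ((19−9)/6)² = 2.778
te_Task 4 = (2 + 4·6 + 10)/6 = 36/6 = 6; σ²_Task 4 = ((10−2)/6)² = 1.778
te_Task 5 = (1 + 4·2 + 3)/6 = 12/6 = 2; σ²_Task 5 = ((3−1)/6)² = 0.111
te_Task 6 = (1 + 4·7 + 13)/6 = 42/6 = 7; σ²_Task 6 = ((13−1)/6)² = 4.000
te_Task 7 = (7 + 4·11 + 15)/6 = 66/6 = 11; σ²_Task 7 = ((15−7)/6)² = 1.778
te_Task 8 = (1 + 4·4 + 19)/6 = 36/6 = 6; σ²_Task 8 = ((19−1)/6)² = 9.000

Forward pass:
ES_Task 1 = 0; EF_Task 1 = 13
ES_Task 2 = 0; EF_Task 2 = 7
ES_Task 3 = 7; EF_Task 3 = 7+12 = 19
ES_Task 4 = 13; EF_Task 4 = 13+6 = 19
ES_Task 5 = max(EF_Task 1=13, EF_Task 3=19) = 19; EF_Task 5 = 19+2 = 21
ES_Task 6 = max(EF_Task 1=13, EF_Task 2=7) = 13; EF_Task 6 = 13+7 = 20
ES_Task 7 = max(EF_Task 1=13, EF_Task 2=7) = 13; EF_Task 7 = 13+11 = 24
ES_Task 8 = max(EF_Task 4=19, EF_Task 5=21, EF_Task 6=20, EF_Task 7=24) = 24; EF_Task 8 = 24+6 = 30
Expected project duration μ = 30 days. Critical path: Task 1 → Task 7 → Task 8.

Variance along critical path = 2.778 + 1.778 + 9.000 = 13.556; σ = √13.556 = 3.682 days.
Z = (34 − 30) / 3.682 = 1.086
P(T ≤ 34) = Φ(1.086) ≈ 0.861

0.861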